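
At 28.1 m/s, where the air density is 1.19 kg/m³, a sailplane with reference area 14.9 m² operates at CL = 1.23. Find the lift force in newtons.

L = 8610 N

Dynamic pressure q = ½ρv² = ½ × 1.19 × 28.1² = 469.8 Pa.
L = q·S·CL = 469.8 × 14.9 × 1.23 = 8610 N ≈ 8.61 kN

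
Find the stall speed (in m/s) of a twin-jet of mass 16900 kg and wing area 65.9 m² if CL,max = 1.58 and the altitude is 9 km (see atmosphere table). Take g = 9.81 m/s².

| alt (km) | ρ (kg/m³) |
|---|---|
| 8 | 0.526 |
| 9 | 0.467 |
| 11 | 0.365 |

At 9 km, from the table: ρ = 0.467 kg/m³.
Weight W = mg = 16900 × 9.81 = 1.658×10^5 N.
From L = ½ρV²S·CL,max = W: V_stall = √(2W/(ρSCL,max)) = √(2·1.658×10^5/(0.467·65.9·1.58))
V_stall = √6819 = 82.6 m/s

V_stall = 82.6 m/s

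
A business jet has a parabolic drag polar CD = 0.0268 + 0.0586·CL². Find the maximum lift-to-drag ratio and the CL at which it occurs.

(L/D)max = 12.6, at CL = 0.676

For CD = CD0 + K·CL², (L/D)max occurs at CL* = √(CD0/K) and equals 1/(2√(K·CD0)).
(L/D)max = 1/(2√(0.0586 × 0.0268)) = 1/(2 × 0.03963) = 12.6
CL* = √(0.0268/0.0586) = 0.676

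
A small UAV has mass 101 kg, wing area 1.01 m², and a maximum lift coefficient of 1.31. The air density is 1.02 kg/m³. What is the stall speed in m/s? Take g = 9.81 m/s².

V_stall = 38.3 m/s

At stall, lift equals weight: L = W = m·g = 101 × 9.81 = 990.8 N.
From L = ½ρV²S·CL,max = W: V_stall = √(2W/(ρSCL,max)) = √(2·990.8/(1.02·1.01·1.31))
V_stall = √1468 = 38.3 m/s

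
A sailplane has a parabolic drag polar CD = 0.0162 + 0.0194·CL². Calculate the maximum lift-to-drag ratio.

For CD = CD0 + K·CL², (L/D)max occurs at CL* = √(CD0/K) and equals 1/(2√(K·CD0)).
(L/D)max = 1/(2√(0.0194 × 0.0162)) = 1/(2 × 0.01773) = 28.2

(L/D)max = 28.2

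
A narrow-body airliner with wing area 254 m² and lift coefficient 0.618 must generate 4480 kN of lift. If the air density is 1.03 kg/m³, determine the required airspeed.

L = ½ρv²S·CL ⇒ v = √(2L/(ρ·S·CL))
v = √(2 × 4.48×10^6 / (1.03 × 254 × 0.618)) = √55420 = 235 m/s

v = 235 m/s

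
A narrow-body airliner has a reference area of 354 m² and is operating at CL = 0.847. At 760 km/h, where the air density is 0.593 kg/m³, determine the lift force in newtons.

Convert speed: v = 760 km/h ÷ 3.6 = 211.1 m/s.
Dynamic pressure q = ½ρv² = ½ × 0.593 × 211.1² = 13210 Pa.
L = q·S·CL = 13210 × 354 × 0.847 = 3.96×10^6 N ≈ 3960 kN

L = 3.96×10^6 N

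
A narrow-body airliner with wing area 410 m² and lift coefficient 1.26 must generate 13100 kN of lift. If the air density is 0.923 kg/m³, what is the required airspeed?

L = ½ρv²S·CL ⇒ v = √(2L/(ρ·S·CL))
v = √(2 × 1.31×10^7 / (0.923 × 410 × 1.26)) = √54950 = 234 m/s

v = 234 m/s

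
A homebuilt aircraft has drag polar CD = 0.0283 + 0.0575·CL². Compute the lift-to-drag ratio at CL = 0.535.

L/D = 12

CD = 0.0283 + 0.0575 × 0.535² = 0.04476
L/D = CL/CD = 0.535 / 0.04476 = 12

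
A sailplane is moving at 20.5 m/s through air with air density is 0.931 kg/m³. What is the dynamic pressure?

q = 196 Pa

q = ½ρv² = ½ × 0.931 × 20.5² = 196 Pa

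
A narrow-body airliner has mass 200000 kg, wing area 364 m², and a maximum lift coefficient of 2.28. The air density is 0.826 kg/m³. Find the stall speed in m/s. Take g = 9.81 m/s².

Weight W = mg = 200000 × 9.81 = 1.962×10^6 N.
V_stall = √(2W/(ρ·S·CL,max)) = √(2 × 1.962×10^6 / (0.826 × 364 × 2.28))
V_stall = √5724 = 75.7 m/s

V_stall = 75.7 m/s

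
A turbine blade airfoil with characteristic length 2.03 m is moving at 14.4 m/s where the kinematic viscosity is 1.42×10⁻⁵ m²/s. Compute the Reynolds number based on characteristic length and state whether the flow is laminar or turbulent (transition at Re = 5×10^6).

Re = 2.06×10^6 (laminar)

Re = v·c/ν = 14.4 × 2.03 / (1.42×10⁻⁵) = 2.06×10^6
Since 2.06×10^6 < 5×10^6, the flow is laminar.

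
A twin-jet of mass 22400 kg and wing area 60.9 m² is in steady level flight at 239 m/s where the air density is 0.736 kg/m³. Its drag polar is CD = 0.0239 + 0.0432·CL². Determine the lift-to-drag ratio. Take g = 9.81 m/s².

L/D = 6.82

In steady level flight, lift balances weight: W = mg = 22400 × 9.81 = 2.1974×10^5 N.
q = ½ρv² = ½ × 0.736 × 239² = 21020 Pa.
CL = 2W/(ρv²S) = 2×2.1974×10^5/(0.736×239²×60.9) = 0.1717.
CD = 0.0239 + 0.0432 × 0.1717² = 0.02517.
L/D = CL/CD = 0.1717 / 0.02517 = 6.82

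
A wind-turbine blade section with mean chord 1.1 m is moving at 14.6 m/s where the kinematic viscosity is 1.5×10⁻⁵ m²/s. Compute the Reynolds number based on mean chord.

Re = v·c/ν = 14.6 × 1.1 / (1.5×10⁻⁵) = 1.07×10^6

Re = 1.07×10^6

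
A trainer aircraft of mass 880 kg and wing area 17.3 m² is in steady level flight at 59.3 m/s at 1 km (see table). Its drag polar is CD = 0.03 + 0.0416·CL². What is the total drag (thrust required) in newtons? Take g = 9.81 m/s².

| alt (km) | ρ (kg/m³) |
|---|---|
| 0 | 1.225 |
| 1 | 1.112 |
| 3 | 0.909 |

D = 1110 N

At 1 km, from the table: ρ = 1.112 kg/m³.
In steady level flight, lift balances weight: W = mg = 880 × 9.81 = 8632.8 N.
Dynamic pressure q = 0.5 × 1.112 × 59.3² = 1955 Pa.
CL = 2W/(ρv²S) = 2×8632.8/(1.112×59.3²×17.3) = 0.2552.
CD = 0.03 + 0.0416 × 0.2552² = 0.03271.
D = q·S·CD = 1955 × 17.3 × 0.03271 = 1106 N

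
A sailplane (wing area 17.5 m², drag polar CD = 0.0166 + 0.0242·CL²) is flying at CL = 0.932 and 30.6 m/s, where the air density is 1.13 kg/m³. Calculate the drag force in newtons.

CD = 0.0166 + 0.0242 × 0.932² = 0.03762
D = ½ρv²S·CD = ½ × 1.13 × 30.6² × 17.5 × 0.03762 = 348 N

D = 348 N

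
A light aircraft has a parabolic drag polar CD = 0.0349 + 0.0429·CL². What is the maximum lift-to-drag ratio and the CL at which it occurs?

For CD = CD0 + K·CL², (L/D)max occurs at CL* = √(CD0/K) and equals 1/(2√(K·CD0)).
(L/D)max = 1/(2√(0.0429 × 0.0349)) = 1/(2 × 0.03869) = 12.9
CL* = √(0.0349/0.0429) = 0.902

(L/D)max = 12.9, at CL = 0.902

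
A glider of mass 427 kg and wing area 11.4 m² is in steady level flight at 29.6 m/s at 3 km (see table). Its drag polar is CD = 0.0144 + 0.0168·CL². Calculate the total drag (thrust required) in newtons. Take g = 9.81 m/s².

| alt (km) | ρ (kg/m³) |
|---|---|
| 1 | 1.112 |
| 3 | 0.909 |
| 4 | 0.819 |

At 3 km, from the table: ρ = 0.909 kg/m³.
Level flight ⇒ L = W = m·g = 427 × 9.81 = 4188.9 N.
q = ½ρv² = ½ × 0.909 × 29.6² = 398.2 Pa.
CL = W/(q·S) = 4188.9 / (398.2 × 11.4) = 0.9227.
CD = 0.0144 + 0.0168 × 0.9227² = 0.0287.
D = q·S·CD = 398.2 × 11.4 × 0.0287 = 130.3 N

D = 130 N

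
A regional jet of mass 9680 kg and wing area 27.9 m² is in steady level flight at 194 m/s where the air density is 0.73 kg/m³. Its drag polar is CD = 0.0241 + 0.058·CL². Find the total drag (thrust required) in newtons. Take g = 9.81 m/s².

D = 10600 N

Weight W = mg = 9680 × 9.81 = 94961 N; in level flight L = W.
q = ½ρv² = ½ × 0.73 × 194² = 13740 Pa.
Required CL = L/(qS) = 94961/(13740·27.9) = 0.2478.
CD = 0.0241 + 0.058 × 0.2478² = 0.02766.
D = q·S·CD = 13740 × 27.9 × 0.02766 = 10600 N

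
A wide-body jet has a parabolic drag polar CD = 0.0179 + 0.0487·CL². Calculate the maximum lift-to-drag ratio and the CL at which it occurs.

For CD = CD0 + K·CL², (L/D)max occurs at CL* = √(CD0/K) and equals 1/(2√(K·CD0)).
(L/D)max = 1/(2√(0.0487 × 0.0179)) = 1/(2 × 0.02953) = 16.9
CL* = √(0.0179/0.0487) = 0.606

(L/D)max = 16.9, at CL = 0.606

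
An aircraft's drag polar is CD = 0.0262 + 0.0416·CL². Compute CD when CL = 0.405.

CD = 0.0262 + 0.0416 × 0.405² = 0.0262 + 0.006823 = 0.033

CD = 0.033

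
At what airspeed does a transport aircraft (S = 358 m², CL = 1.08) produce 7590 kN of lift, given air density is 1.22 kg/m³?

L = ½ρv²S·CL ⇒ v = √(2L/(ρ·S·CL))
v = √(2 × 7.59×10^6 / (1.22 × 358 × 1.08)) = √32180 = 179 m/s

v = 179 m/s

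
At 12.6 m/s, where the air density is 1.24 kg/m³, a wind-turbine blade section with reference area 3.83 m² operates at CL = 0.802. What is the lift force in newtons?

Dynamic pressure q = ½ρv² = ½ × 1.24 × 12.6² = 98.43 Pa.
L = q·S·CL = 98.43 × 3.83 × 0.802 = 302 N

L = 302 N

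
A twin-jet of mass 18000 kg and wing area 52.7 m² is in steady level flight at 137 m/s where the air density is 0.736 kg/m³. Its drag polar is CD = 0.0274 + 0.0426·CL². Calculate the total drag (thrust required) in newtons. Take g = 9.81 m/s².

In steady level flight, lift balances weight: W = mg = 18000 × 9.81 = 1.7658×10^5 N.
Dynamic pressure q = 0.5 × 0.736 × 137² = 6907 Pa.
CL = W/(q·S) = 1.7658×10^5 / (6907 × 52.7) = 0.4851.
CD = 0.0274 + 0.0426 × 0.4851² = 0.03743.
D = q·S·CD = 6907 × 52.7 × 0.03743 = 13620 N

D = 13600 N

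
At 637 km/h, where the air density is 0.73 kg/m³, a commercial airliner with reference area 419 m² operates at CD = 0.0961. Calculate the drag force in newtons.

D = 4.6×10^5 N

Convert speed: v = 637 km/h ÷ 3.6 = 176.9 m/s.
D = ½ρv²S·CD = ½ × 0.73 × 176.9² × 419 × 0.0961 = 4.6×10^5 N ≈ 460 kN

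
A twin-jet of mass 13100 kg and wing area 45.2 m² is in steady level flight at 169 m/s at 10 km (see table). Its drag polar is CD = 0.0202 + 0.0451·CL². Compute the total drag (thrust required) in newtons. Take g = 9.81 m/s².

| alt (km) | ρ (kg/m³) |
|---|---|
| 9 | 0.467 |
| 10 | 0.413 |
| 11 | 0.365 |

D = 8180 N

At 10 km, from the table: ρ = 0.413 kg/m³.
Weight W = mg = 13100 × 9.81 = 1.2851×10^5 N; in level flight L = W.
Dynamic pressure q = 0.5 × 0.413 × 169² = 5898 Pa.
CL = 2W/(ρv²S) = 2×1.2851×10^5/(0.413×169²×45.2) = 0.4821.
CD = 0.0202 + 0.0451 × 0.4821² = 0.03068.
D = q·S·CD = 5898 × 45.2 × 0.03068 = 8179 N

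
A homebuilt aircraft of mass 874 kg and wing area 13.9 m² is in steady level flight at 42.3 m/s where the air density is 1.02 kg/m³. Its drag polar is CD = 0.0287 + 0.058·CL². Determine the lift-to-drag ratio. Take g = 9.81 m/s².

Weight W = mg = 874 × 9.81 = 8573.9 N; in level flight L = W.
Dynamic pressure q = 0.5 × 1.02 × 42.3² = 912.5 Pa.
CL = 2W/(ρv²S) = 2×8573.9/(1.02×42.3²×13.9) = 0.676.
CD = 0.0287 + 0.058 × 0.676² = 0.0552.
L/D = CL/CD = 0.676 / 0.0552 = 12.2

L/D = 12.2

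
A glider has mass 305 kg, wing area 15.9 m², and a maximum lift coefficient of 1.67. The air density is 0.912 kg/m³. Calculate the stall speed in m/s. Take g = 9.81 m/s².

At stall, lift equals weight: L = W = m·g = 305 × 9.81 = 2992 N.
From L = ½ρV²S·CL,max = W: V_stall = √(2W/(ρSCL,max)) = √(2·2992/(0.912·15.9·1.67))
V_stall = √247.1 = 15.7 m/s

V_stall = 15.7 m/s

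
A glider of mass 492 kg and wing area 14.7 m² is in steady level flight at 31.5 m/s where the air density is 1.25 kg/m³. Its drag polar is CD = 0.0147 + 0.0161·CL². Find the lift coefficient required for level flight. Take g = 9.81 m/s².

CL = 0.529

In steady level flight, lift balances weight: W = mg = 492 × 9.81 = 4826.5 N.
q = ½ρv² = ½ × 1.25 × 31.5² = 620.2 Pa.
Required CL = L/(qS) = 4826.5/(620.2·14.7) = 0.5294.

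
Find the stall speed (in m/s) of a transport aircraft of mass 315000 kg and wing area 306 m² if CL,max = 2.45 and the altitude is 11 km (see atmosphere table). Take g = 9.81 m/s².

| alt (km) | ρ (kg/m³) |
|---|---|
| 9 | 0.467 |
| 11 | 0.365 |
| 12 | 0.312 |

At 11 km, from the table: ρ = 0.365 kg/m³.
At stall, lift equals weight: L = W = m·g = 315000 × 9.81 = 3.09×10^6 N.
From L = ½ρV²S·CL,max = W: V_stall = √(2W/(ρSCL,max)) = √(2·3.09×10^6/(0.365·306·2.45))
V_stall = √22590 = 150 m/s

V_stall = 150 m/s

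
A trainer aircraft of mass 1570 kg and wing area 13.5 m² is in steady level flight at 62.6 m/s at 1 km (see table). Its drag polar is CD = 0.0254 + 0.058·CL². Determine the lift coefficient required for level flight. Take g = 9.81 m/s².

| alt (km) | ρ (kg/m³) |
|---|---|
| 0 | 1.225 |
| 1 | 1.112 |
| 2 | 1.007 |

At 1 km, from the table: ρ = 1.112 kg/m³.
Weight W = mg = 1570 × 9.81 = 15402 N; in level flight L = W.
q = ½ρv² = ½ × 1.112 × 62.6² = 2179 Pa.
CL = W/(q·S) = 15402 / (2179 × 13.5) = 0.5236.

CL = 0.524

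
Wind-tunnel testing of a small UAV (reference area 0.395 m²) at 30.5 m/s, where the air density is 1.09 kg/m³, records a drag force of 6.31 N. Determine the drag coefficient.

From D = ½ρv²S·CD, rearranging gives CD = 2D/(ρv²S).
CD = 2 × 6.31 / (1.09 × 30.5² × 0.395) = 0.0315

CD = 0.0315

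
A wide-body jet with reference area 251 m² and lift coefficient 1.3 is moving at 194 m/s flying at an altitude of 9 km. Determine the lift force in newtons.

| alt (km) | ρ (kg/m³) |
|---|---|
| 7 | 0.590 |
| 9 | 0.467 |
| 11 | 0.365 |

At 9 km, from the table: ρ = 0.467 kg/m³.
L = ½ρv²S·CL = ½ × 0.467 × 194² × 251 × 1.3 = 2.87×10^6 N ≈ 2870 kN

L = 2.87×10^6 N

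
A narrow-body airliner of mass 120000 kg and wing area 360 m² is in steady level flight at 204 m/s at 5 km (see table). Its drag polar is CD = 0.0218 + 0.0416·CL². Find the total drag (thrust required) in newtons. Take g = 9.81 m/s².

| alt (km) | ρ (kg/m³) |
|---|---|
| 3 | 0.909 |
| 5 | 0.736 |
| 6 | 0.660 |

At 5 km, from the table: ρ = 0.736 kg/m³.
In steady level flight, lift balances weight: W = mg = 120000 × 9.81 = 1.1772×10^6 N.
Dynamic pressure q = 0.5 × 0.736 × 204² = 15310 Pa.
CL = W/(q·S) = 1.1772×10^6 / (15310 × 360) = 0.2135.
CD = 0.0218 + 0.0416 × 0.2135² = 0.0237.
D = q·S·CD = 15310 × 360 × 0.0237 = 1.306×10^5 N

D = 1.31×10^5 N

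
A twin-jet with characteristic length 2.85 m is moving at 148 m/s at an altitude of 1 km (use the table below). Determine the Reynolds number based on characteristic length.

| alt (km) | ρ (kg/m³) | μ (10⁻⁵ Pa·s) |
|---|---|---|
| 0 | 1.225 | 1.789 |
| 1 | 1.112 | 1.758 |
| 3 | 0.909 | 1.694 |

Re = 2.67×10^7

At 1 km, from the table: ρ = 1.112 kg/m³, μ = 1.758×10⁻⁵ Pa·s.
Re = ρ·v·c/μ = 1.112 × 148 × 2.85 / (1.758×10⁻⁵) = 2.67×10^7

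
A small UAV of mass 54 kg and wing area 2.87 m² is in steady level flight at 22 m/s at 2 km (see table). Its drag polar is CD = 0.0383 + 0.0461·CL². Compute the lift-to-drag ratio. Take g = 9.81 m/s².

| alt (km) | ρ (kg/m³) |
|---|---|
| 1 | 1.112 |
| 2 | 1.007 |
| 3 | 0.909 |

At 2 km, from the table: ρ = 1.007 kg/m³.
In steady level flight, lift balances weight: W = mg = 54 × 9.81 = 529.74 N.
Dynamic pressure q = 0.5 × 1.007 × 22² = 243.7 Pa.
CL = W/(q·S) = 529.74 / (243.7 × 2.87) = 0.7574.
CD = 0.0383 + 0.0461 × 0.7574² = 0.06475.
L/D = CL/CD = 0.7574 / 0.06475 = 11.7

L/D = 11.7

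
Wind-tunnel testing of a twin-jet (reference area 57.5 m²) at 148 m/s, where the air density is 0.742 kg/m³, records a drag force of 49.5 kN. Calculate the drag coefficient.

CD = 0.106

From D = ½ρv²S·CD, rearranging gives CD = 2D/(ρv²S).
CD = 2 × 49500 / (0.742 × 148² × 57.5) = 0.106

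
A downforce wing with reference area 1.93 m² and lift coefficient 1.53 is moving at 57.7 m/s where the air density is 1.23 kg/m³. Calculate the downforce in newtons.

L = 6050 N

L = ½ρv²S·CL = ½ × 1.23 × 57.7² × 1.93 × 1.53 = 6050 N ≈ 6.05 kN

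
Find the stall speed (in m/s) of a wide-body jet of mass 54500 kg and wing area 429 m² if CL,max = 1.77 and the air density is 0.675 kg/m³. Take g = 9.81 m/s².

V_stall = 45.7 m/s

At stall, lift equals weight: L = W = m·g = 54500 × 9.81 = 5.346×10^5 N.
V_stall = √(2W/(ρ·S·CL,max)) = √(2 × 5.346×10^5 / (0.675 × 429 × 1.77))
V_stall = √2086 = 45.7 m/s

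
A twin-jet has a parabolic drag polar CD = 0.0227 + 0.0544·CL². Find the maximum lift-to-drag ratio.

For CD = CD0 + K·CL², (L/D)max occurs at CL* = √(CD0/K) and equals 1/(2√(K·CD0)).
(L/D)max = 1/(2√(0.0544 × 0.0227)) = 1/(2 × 0.03514) = 14.2

(L/D)max = 14.2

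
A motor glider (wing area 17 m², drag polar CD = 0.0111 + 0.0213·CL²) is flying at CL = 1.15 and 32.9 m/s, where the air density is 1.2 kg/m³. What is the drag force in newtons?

CD = 0.0111 + 0.0213 × 1.15² = 0.03927
D = ½ρv²S·CD = ½ × 1.2 × 32.9² × 17 × 0.03927 = 434 N

D = 434 N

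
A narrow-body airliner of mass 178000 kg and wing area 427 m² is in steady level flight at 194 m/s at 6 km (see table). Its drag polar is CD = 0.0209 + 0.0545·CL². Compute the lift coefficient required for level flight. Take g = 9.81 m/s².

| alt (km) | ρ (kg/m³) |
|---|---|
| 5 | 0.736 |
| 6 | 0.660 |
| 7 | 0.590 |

At 6 km, from the table: ρ = 0.660 kg/m³.
In steady level flight, lift balances weight: W = mg = 178000 × 9.81 = 1.7462×10^6 N.
Dynamic pressure q = 0.5 × 0.66 × 194² = 12420 Pa.
CL = W/(q·S) = 1.7462×10^6 / (12420 × 427) = 0.3293.

CL = 0.329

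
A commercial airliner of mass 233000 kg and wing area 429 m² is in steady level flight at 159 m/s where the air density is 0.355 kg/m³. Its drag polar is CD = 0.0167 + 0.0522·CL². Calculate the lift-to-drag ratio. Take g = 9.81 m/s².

L/D = 13.2

Weight W = mg = 233000 × 9.81 = 2.2857×10^6 N; in level flight L = W.
q = ½ρv² = ½ × 0.355 × 159² = 4487 Pa.
Required CL = L/(qS) = 2.2857×10^6/(4487·429) = 1.187.
CD = 0.0167 + 0.0522 × 1.187² = 0.09029.
L/D = CL/CD = 1.187 / 0.09029 = 13.2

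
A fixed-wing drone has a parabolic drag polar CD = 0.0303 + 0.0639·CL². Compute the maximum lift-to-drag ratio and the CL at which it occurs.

For CD = CD0 + K·CL², (L/D)max occurs at CL* = √(CD0/K) and equals 1/(2√(K·CD0)).
(L/D)max = 1/(2√(0.0639 × 0.0303)) = 1/(2 × 0.044) = 11.4
CL* = √(0.0303/0.0639) = 0.689

(L/D)max = 11.4, at CL = 0.689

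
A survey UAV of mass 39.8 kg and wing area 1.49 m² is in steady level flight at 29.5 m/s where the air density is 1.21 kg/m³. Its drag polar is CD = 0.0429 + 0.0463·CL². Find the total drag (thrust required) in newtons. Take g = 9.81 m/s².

In steady level flight, lift balances weight: W = mg = 39.8 × 9.81 = 390.44 N.
q = ½ρv² = ½ × 1.21 × 29.5² = 526.5 Pa.
Required CL = L/(qS) = 390.44/(526.5·1.49) = 0.4977.
CD = 0.0429 + 0.0463 × 0.4977² = 0.05437.
D = q·S·CD = 526.5 × 1.49 × 0.05437 = 42.65 N

D = 42.7 N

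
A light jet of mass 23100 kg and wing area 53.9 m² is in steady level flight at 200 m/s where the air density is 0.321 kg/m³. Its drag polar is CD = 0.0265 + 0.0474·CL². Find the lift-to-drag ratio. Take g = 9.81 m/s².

L/D = 14

In steady level flight, lift balances weight: W = mg = 23100 × 9.81 = 2.2661×10^5 N.
q = ½ρv² = ½ × 0.321 × 200² = 6420 Pa.
Required CL = L/(qS) = 2.2661×10^5/(6420·53.9) = 0.6549.
CD = 0.0265 + 0.0474 × 0.6549² = 0.04683.
L/D = CL/CD = 0.6549 / 0.04683 = 14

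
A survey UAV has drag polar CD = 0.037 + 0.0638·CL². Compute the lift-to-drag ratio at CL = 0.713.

CD = 0.037 + 0.0638 × 0.713² = 0.06943
L/D = CL/CD = 0.713 / 0.06943 = 10.3

L/D = 10.3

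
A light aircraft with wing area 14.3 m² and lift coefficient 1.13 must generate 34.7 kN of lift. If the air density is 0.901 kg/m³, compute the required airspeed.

v = 69 m/s

L = ½ρv²S·CL ⇒ v = √(2L/(ρ·S·CL))
v = √(2 × 34700 / (0.901 × 14.3 × 1.13)) = √4767 = 69 m/s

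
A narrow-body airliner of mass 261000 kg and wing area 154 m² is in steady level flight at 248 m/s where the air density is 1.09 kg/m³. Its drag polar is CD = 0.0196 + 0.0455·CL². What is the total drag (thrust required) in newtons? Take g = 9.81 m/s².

D = 1.59×10^5 N

In steady level flight, lift balances weight: W = mg = 261000 × 9.81 = 2.5604×10^6 N.
Dynamic pressure q = 0.5 × 1.09 × 248² = 33520 Pa.
CL = 2W/(ρv²S) = 2×2.5604×10^6/(1.09×248²×154) = 0.496.
CD = 0.0196 + 0.0455 × 0.496² = 0.03079.
D = q·S·CD = 33520 × 154 × 0.03079 = 1.59×10^5 N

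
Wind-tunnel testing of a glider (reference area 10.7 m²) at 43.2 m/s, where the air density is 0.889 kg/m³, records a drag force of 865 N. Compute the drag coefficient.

From D = ½ρv²S·CD, rearranging gives CD = 2D/(ρv²S).
CD = 2 × 865 / (0.889 × 43.2² × 10.7) = 0.0975

CD = 0.0975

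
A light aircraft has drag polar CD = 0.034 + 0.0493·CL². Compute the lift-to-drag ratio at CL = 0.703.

L/D = 12

CD = 0.034 + 0.0493 × 0.703² = 0.05836
L/D = CL/CD = 0.703 / 0.05836 = 12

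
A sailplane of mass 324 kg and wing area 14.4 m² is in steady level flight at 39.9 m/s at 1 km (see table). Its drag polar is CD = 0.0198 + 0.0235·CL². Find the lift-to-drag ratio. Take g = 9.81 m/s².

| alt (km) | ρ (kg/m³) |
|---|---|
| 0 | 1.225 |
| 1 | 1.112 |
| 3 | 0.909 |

At 1 km, from the table: ρ = 1.112 kg/m³.
Weight W = mg = 324 × 9.81 = 3178.4 N; in level flight L = W.
Dynamic pressure q = 0.5 × 1.112 × 39.9² = 885.2 Pa.
CL = W/(q·S) = 3178.4 / (885.2 × 14.4) = 0.2494.
CD = 0.0198 + 0.0235 × 0.2494² = 0.02126.
L/D = CL/CD = 0.2494 / 0.02126 = 11.7

L/D = 11.7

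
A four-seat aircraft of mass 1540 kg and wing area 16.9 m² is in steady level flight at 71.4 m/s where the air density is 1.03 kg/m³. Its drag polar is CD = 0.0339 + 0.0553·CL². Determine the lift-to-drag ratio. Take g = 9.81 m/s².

Level flight ⇒ L = W = m·g = 1540 × 9.81 = 15107 N.
q = ½ρv² = ½ × 1.03 × 71.4² = 2625 Pa.
CL = 2W/(ρv²S) = 2×15107/(1.03×71.4²×16.9) = 0.3405.
CD = 0.0339 + 0.0553 × 0.3405² = 0.04031.
L/D = CL/CD = 0.3405 / 0.04031 = 8.45

L/D = 8.45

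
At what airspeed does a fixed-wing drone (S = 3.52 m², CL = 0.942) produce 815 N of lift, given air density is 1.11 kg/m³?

L = ½ρv²S·CL ⇒ v = √(2L/(ρ·S·CL))
v = √(2 × 815 / (1.11 × 3.52 × 0.942)) = √442.9 = 21 m/s

v = 21 m/s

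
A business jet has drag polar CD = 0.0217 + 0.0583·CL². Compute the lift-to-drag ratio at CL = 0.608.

CD = 0.0217 + 0.0583 × 0.608² = 0.04325
L/D = CL/CD = 0.608 / 0.04325 = 14.1

L/D = 14.1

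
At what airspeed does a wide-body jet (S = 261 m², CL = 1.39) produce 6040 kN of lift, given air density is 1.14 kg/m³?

v = 171 m/s

L = ½ρv²S·CL ⇒ v = √(2L/(ρ·S·CL))
v = √(2 × 6.04×10^6 / (1.14 × 261 × 1.39)) = √29210 = 171 m/s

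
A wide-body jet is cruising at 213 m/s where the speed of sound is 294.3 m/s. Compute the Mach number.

M = 0.724

M = v/a = 213 / 294.3 = 0.724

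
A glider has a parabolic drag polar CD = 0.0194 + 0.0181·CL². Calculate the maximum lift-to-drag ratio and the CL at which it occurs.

(L/D)max = 26.7, at CL = 1.04

For CD = CD0 + K·CL², (L/D)max occurs at CL* = √(CD0/K) and equals 1/(2√(K·CD0)).
(L/D)max = 1/(2√(0.0181 × 0.0194)) = 1/(2 × 0.01874) = 26.7
CL* = √(0.0194/0.0181) = 1.04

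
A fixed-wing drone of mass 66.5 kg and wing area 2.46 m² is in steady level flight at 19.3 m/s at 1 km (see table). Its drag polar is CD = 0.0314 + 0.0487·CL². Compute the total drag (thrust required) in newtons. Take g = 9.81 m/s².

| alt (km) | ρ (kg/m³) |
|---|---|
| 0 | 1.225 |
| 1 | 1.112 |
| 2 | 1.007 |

D = 56.7 N

At 1 km, from the table: ρ = 1.112 kg/m³.
Weight W = mg = 66.5 × 9.81 = 652.37 N; in level flight L = W.
q = ½ρv² = ½ × 1.112 × 19.3² = 207.1 Pa.
Required CL = L/(qS) = 652.37/(207.1·2.46) = 1.28.
CD = 0.0314 + 0.0487 × 1.28² = 0.1112.
D = q·S·CD = 207.1 × 2.46 × 0.1112 = 56.68 N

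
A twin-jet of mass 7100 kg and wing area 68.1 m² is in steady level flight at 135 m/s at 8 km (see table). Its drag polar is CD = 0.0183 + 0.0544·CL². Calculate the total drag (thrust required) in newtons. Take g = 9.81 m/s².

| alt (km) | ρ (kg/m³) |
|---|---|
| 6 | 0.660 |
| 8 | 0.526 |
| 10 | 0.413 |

D = 6780 N

At 8 km, from the table: ρ = 0.526 kg/m³.
In steady level flight, lift balances weight: W = mg = 7100 × 9.81 = 69651 N.
q = ½ρv² = ½ × 0.526 × 135² = 4793 Pa.
Required CL = L/(qS) = 69651/(4793·68.1) = 0.2134.
CD = 0.0183 + 0.0544 × 0.2134² = 0.02078.
D = q·S·CD = 4793 × 68.1 × 0.02078 = 6782 N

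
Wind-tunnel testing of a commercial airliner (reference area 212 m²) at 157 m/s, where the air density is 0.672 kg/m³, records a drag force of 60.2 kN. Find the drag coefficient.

CD = 0.0343

From D = ½ρv²S·CD, rearranging gives CD = 2D/(ρv²S).
CD = 2 × 60200 / (0.672 × 157² × 212) = 0.0343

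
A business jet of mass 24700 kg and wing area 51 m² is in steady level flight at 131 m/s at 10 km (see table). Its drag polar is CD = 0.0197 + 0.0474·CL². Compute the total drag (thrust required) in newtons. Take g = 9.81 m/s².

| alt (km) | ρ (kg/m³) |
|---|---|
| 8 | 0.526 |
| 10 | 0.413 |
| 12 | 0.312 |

At 10 km, from the table: ρ = 0.413 kg/m³.
In steady level flight, lift balances weight: W = mg = 24700 × 9.81 = 2.4231×10^5 N.
Dynamic pressure q = 0.5 × 0.413 × 131² = 3544 Pa.
Required CL = L/(qS) = 2.4231×10^5/(3544·51) = 1.341.
CD = 0.0197 + 0.0474 × 1.341² = 0.1049.
D = q·S·CD = 3544 × 51 × 0.1049 = 18960 N

D = 19000 N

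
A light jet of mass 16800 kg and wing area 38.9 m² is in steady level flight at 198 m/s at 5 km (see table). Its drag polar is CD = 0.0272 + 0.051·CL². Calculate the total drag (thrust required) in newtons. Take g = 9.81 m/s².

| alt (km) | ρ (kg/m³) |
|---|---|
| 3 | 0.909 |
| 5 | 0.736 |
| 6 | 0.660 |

D = 17700 N

At 5 km, from the table: ρ = 0.736 kg/m³.
Level flight ⇒ L = W = m·g = 16800 × 9.81 = 1.6481×10^5 N.
Dynamic pressure q = 0.5 × 0.736 × 198² = 14430 Pa.
CL = 2W/(ρv²S) = 2×1.6481×10^5/(0.736×198²×38.9) = 0.2937.
CD = 0.0272 + 0.051 × 0.2937² = 0.0316.
D = q·S·CD = 14430 × 38.9 × 0.0316 = 17730 N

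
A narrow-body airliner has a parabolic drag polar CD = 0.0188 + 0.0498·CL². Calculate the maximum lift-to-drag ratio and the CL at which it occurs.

For CD = CD0 + K·CL², (L/D)max occurs at CL* = √(CD0/K) and equals 1/(2√(K·CD0)).
(L/D)max = 1/(2√(0.0498 × 0.0188)) = 1/(2 × 0.0306) = 16.3
CL* = √(0.0188/0.0498) = 0.614

(L/D)max = 16.3, at CL = 0.614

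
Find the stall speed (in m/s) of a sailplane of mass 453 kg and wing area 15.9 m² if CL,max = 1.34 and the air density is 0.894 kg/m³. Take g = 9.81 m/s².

Stall occurs when L = W at CL,max. W = mg = 453 × 9.81 = 4444 N.
V_stall = √(2W/(ρ·S·CL,max)) = √(2 × 4444 / (0.894 × 15.9 × 1.34))
V_stall = √466.6 = 21.6 m/s

V_stall = 21.6 m/s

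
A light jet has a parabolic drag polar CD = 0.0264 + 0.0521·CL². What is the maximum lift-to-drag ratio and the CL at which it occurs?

(L/D)max = 13.5, at CL = 0.712

For CD = CD0 + K·CL², (L/D)max occurs at CL* = √(CD0/K) and equals 1/(2√(K·CD0)).
(L/D)max = 1/(2√(0.0521 × 0.0264)) = 1/(2 × 0.03709) = 13.5
CL* = √(0.0264/0.0521) = 0.712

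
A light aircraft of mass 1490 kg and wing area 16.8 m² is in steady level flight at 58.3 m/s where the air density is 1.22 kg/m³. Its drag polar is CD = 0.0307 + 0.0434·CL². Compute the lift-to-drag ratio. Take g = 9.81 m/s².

Weight W = mg = 1490 × 9.81 = 14617 N; in level flight L = W.
q = ½ρv² = ½ × 1.22 × 58.3² = 2073 Pa.
Required CL = L/(qS) = 14617/(2073·16.8) = 0.4196.
CD = 0.0307 + 0.0434 × 0.4196² = 0.03834.
L/D = CL/CD = 0.4196 / 0.03834 = 10.9

L/D = 10.9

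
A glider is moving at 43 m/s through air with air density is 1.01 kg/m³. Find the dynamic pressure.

q = 934 Pa

q = ½ρv² = ½ × 1.01 × 43² = 934 Pa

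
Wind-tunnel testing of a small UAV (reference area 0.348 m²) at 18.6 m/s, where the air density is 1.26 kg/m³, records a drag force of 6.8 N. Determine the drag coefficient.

From D = ½ρv²S·CD, rearranging gives CD = 2D/(ρv²S).
CD = 2 × 6.8 / (1.26 × 18.6² × 0.348) = 0.0897

CD = 0.0897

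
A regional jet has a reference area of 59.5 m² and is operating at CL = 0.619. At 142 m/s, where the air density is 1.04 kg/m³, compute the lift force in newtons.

L = 3.86×10^5 N

L = ½ρv²S·CL = ½ × 1.04 × 142² × 59.5 × 0.619 = 3.86×10^5 N ≈ 386 kN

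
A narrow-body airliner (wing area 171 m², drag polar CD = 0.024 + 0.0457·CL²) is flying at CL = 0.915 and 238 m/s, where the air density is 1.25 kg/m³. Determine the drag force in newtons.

D = 3.77×10^5 N

CD = 0.024 + 0.0457 × 0.915² = 0.06226
D = ½ρv²S·CD = ½ × 1.25 × 238² × 171 × 0.06226 = 3.77×10^5 N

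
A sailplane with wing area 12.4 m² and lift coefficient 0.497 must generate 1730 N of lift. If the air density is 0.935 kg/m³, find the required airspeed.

v = 24.5 m/s

L = ½ρv²S·CL ⇒ v = √(2L/(ρ·S·CL))
v = √(2 × 1730 / (0.935 × 12.4 × 0.497)) = √600.5 = 24.5 m/s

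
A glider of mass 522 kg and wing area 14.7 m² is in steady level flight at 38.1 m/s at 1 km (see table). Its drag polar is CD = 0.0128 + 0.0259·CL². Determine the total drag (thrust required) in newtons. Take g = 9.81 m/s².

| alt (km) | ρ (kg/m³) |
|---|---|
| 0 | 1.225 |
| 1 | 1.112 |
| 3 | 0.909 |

At 1 km, from the table: ρ = 1.112 kg/m³.
Level flight ⇒ L = W = m·g = 522 × 9.81 = 5120.8 N.
q = ½ρv² = ½ × 1.112 × 38.1² = 807.1 Pa.
CL = W/(q·S) = 5120.8 / (807.1 × 14.7) = 0.4316.
CD = 0.0128 + 0.0259 × 0.4316² = 0.01762.
D = q·S·CD = 807.1 × 14.7 × 0.01762 = 209.1 N

D = 209 N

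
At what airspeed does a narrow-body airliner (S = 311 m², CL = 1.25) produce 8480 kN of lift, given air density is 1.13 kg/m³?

v = 196 m/s

L = ½ρv²S·CL ⇒ v = √(2L/(ρ·S·CL))
v = √(2 × 8.48×10^6 / (1.13 × 311 × 1.25)) = √38610 = 196 m/s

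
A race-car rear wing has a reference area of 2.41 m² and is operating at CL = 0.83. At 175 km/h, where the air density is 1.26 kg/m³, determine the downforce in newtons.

Convert speed: v = 175 km/h ÷ 3.6 = 48.61 m/s.
Dynamic pressure q = ½ρv² = ½ × 1.26 × 48.61² = 1489 Pa.
L = q·S·CL = 1489 × 2.41 × 0.83 = 2980 N

L = 2980 N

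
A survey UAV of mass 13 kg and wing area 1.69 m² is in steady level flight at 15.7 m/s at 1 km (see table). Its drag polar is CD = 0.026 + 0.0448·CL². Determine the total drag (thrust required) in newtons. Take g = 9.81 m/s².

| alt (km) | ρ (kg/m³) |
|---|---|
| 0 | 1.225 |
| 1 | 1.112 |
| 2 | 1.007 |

D = 9.17 N

At 1 km, from the table: ρ = 1.112 kg/m³.
Weight W = mg = 13 × 9.81 = 127.53 N; in level flight L = W.
Dynamic pressure q = 0.5 × 1.112 × 15.7² = 137 Pa.
Required CL = L/(qS) = 127.53/(137·1.69) = 0.5506.
CD = 0.026 + 0.0448 × 0.5506² = 0.03958.
D = q·S·CD = 137 × 1.69 × 0.03958 = 9.168 N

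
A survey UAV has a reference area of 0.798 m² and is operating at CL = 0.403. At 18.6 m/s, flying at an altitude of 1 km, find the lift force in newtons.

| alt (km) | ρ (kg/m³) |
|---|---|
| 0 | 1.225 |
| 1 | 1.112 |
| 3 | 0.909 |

L = 61.9 N

At 1 km, from the table: ρ = 1.112 kg/m³.
L = ½ρv²S·CL = ½ × 1.112 × 18.6² × 0.798 × 0.403 = 61.9 N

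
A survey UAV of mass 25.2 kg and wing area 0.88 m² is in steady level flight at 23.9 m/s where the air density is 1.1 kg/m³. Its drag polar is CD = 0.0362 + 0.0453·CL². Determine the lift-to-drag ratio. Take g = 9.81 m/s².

L/D = 12.3

Level flight ⇒ L = W = m·g = 25.2 × 9.81 = 247.21 N.
Dynamic pressure q = 0.5 × 1.1 × 23.9² = 314.2 Pa.
CL = 2W/(ρv²S) = 2×247.21/(1.1×23.9²×0.88) = 0.8942.
CD = 0.0362 + 0.0453 × 0.8942² = 0.07242.
L/D = CL/CD = 0.8942 / 0.07242 = 12.3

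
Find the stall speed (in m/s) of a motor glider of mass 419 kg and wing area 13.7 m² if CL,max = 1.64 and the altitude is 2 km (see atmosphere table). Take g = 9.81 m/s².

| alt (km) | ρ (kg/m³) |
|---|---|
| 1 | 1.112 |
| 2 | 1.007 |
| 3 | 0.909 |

At 2 km, from the table: ρ = 1.007 kg/m³.
Weight W = mg = 419 × 9.81 = 4110 N.
From L = ½ρV²S·CL,max = W: V_stall = √(2W/(ρSCL,max)) = √(2·4110/(1.007·13.7·1.64))
V_stall = √363.3 = 19.1 m/s

V_stall = 19.1 m/s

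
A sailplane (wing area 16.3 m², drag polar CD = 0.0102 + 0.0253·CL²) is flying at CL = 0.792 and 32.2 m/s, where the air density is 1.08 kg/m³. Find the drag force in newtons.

D = 238 N

CD = 0.0102 + 0.0253 × 0.792² = 0.02607
D = ½ρv²S·CD = ½ × 1.08 × 32.2² × 16.3 × 0.02607 = 238 N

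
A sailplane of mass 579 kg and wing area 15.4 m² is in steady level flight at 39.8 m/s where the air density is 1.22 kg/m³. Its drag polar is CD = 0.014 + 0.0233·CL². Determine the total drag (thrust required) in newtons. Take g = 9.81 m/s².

D = 259 N

In steady level flight, lift balances weight: W = mg = 579 × 9.81 = 5680 N.
Dynamic pressure q = 0.5 × 1.22 × 39.8² = 966.3 Pa.
CL = W/(q·S) = 5680 / (966.3 × 15.4) = 0.3817.
CD = 0.014 + 0.0233 × 0.3817² = 0.01739.
D = q·S·CD = 966.3 × 15.4 × 0.01739 = 258.8 N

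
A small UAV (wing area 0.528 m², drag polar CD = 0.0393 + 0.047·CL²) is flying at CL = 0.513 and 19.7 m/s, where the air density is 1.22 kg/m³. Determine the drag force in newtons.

CD = 0.0393 + 0.047 × 0.513² = 0.05167
D = ½ρv²S·CD = ½ × 1.22 × 19.7² × 0.528 × 0.05167 = 6.46 N

D = 6.46 N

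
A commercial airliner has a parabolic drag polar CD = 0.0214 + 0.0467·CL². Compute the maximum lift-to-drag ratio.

For CD = CD0 + K·CL², (L/D)max occurs at CL* = √(CD0/K) and equals 1/(2√(K·CD0)).
(L/D)max = 1/(2√(0.0467 × 0.0214)) = 1/(2 × 0.03161) = 15.8

(L/D)max = 15.8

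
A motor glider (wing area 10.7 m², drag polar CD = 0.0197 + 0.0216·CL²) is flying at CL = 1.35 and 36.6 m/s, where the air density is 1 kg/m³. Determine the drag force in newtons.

D = 423 N

CD = 0.0197 + 0.0216 × 1.35² = 0.05907
D = ½ρv²S·CD = ½ × 1 × 36.6² × 10.7 × 0.05907 = 423 N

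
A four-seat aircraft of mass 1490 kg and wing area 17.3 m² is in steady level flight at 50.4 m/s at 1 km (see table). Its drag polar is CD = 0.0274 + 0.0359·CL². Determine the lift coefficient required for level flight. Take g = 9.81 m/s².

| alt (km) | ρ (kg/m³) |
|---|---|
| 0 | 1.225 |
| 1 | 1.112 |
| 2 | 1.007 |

At 1 km, from the table: ρ = 1.112 kg/m³.
In steady level flight, lift balances weight: W = mg = 1490 × 9.81 = 14617 N.
q = ½ρv² = ½ × 1.112 × 50.4² = 1412 Pa.
Required CL = L/(qS) = 14617/(1412·17.3) = 0.5982.

CL = 0.598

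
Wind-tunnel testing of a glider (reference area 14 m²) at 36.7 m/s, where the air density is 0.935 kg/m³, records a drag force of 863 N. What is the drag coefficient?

CD = 0.0979

From D = ½ρv²S·CD, rearranging gives CD = 2D/(ρv²S).
CD = 2 × 863 / (0.935 × 36.7² × 14) = 0.0979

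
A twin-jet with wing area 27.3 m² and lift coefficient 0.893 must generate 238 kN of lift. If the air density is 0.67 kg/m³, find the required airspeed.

L = ½ρv²S·CL ⇒ v = √(2L/(ρ·S·CL))
v = √(2 × 2.38×10^5 / (0.67 × 27.3 × 0.893)) = √29140 = 171 m/s

v = 171 m/s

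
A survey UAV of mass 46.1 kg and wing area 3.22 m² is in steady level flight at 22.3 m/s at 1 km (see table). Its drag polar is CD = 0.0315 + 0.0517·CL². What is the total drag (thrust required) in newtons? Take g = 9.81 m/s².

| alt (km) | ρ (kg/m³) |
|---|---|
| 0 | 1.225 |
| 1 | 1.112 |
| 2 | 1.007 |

D = 39.9 N

At 1 km, from the table: ρ = 1.112 kg/m³.
Level flight ⇒ L = W = m·g = 46.1 × 9.81 = 452.24 N.
Dynamic pressure q = 0.5 × 1.112 × 22.3² = 276.5 Pa.
CL = W/(q·S) = 452.24 / (276.5 × 3.22) = 0.508.
CD = 0.0315 + 0.0517 × 0.508² = 0.04484.
D = q·S·CD = 276.5 × 3.22 × 0.04484 = 39.92 N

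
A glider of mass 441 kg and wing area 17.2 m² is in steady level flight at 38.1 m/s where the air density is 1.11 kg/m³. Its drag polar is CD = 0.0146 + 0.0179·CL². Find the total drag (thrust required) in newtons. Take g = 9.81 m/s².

Level flight ⇒ L = W = m·g = 441 × 9.81 = 4326.2 N.
Dynamic pressure q = 0.5 × 1.11 × 38.1² = 805.6 Pa.
CL = 2W/(ρv²S) = 2×4326.2/(1.11×38.1²×17.2) = 0.3122.
CD = 0.0146 + 0.0179 × 0.3122² = 0.01634.
D = q·S·CD = 805.6 × 17.2 × 0.01634 = 226.5 N

D = 226 N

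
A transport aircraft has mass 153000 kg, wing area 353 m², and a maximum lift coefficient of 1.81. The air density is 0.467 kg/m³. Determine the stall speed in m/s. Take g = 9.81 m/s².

At stall, lift equals weight: L = W = m·g = 153000 × 9.81 = 1.501×10^6 N.
V_stall = √(2W/(ρ·S·CL,max)) = √(2 × 1.501×10^6 / (0.467 × 353 × 1.81))
V_stall = √10060 = 100 m/s

V_stall = 100 m/s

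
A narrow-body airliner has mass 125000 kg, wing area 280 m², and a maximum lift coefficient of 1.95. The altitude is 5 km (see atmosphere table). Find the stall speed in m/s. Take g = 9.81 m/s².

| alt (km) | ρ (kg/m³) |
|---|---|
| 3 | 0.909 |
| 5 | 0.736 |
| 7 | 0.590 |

V_stall = 78.1 m/s

At 5 km, from the table: ρ = 0.736 kg/m³.
Stall occurs when L = W at CL,max. W = mg = 125000 × 9.81 = 1.226×10^6 N.
From L = ½ρV²S·CL,max = W: V_stall = √(2W/(ρSCL,max)) = √(2·1.226×10^6/(0.736·280·1.95))
V_stall = √6103 = 78.1 m/s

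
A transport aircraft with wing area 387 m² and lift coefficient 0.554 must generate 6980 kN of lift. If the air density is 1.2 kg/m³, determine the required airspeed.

L = ½ρv²S·CL ⇒ v = √(2L/(ρ·S·CL))
v = √(2 × 6.98×10^6 / (1.2 × 387 × 0.554)) = √54260 = 233 m/s

v = 233 m/s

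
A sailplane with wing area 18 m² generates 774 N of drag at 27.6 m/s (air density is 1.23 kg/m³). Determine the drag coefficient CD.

From D = ½ρv²S·CD, rearranging gives CD = 2D/(ρv²S).
CD = 2 × 774 / (1.23 × 27.6² × 18) = 0.0918

CD = 0.0918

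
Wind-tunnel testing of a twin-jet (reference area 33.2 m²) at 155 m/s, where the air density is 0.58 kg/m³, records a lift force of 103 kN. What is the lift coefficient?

CL = 0.445

From L = ½ρv²S·CL, rearranging gives CL = 2L/(ρv²S).
CL = 2 × 1.03×10^5 / (0.58 × 155² × 33.2) = 0.445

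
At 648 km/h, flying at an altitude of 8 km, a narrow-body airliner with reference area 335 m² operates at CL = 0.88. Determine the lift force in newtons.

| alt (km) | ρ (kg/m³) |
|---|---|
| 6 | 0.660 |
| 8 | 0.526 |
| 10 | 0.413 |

L = 2.51×10^6 N

At 8 km, from the table: ρ = 0.526 kg/m³.
Convert speed: v = 648 km/h ÷ 3.6 = 180 m/s.
L = ½ρv²S·CL = ½ × 0.526 × 180² × 335 × 0.88 = 2.51×10^6 N ≈ 2510 kN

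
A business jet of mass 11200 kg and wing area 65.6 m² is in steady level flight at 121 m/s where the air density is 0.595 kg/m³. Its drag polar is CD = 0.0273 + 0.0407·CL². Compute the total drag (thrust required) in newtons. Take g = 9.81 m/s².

In steady level flight, lift balances weight: W = mg = 11200 × 9.81 = 1.0987×10^5 N.
Dynamic pressure q = 0.5 × 0.595 × 121² = 4356 Pa.
CL = W/(q·S) = 1.0987×10^5 / (4356 × 65.6) = 0.3845.
CD = 0.0273 + 0.0407 × 0.3845² = 0.03332.
D = q·S·CD = 4356 × 65.6 × 0.03332 = 9520 N

D = 9520 N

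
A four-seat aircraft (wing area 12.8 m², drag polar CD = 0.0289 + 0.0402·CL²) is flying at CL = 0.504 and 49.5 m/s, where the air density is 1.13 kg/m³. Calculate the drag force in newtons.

CD = 0.0289 + 0.0402 × 0.504² = 0.03911
D = ½ρv²S·CD = ½ × 1.13 × 49.5² × 12.8 × 0.03911 = 693 N

D = 693 N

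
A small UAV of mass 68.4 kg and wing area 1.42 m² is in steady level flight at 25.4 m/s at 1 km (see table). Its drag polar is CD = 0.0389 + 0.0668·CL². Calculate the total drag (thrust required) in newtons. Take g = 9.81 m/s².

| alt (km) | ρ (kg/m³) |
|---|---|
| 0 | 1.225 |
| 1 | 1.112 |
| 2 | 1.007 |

At 1 km, from the table: ρ = 1.112 kg/m³.
Level flight ⇒ L = W = m·g = 68.4 × 9.81 = 671 N.
q = ½ρv² = ½ × 1.112 × 25.4² = 358.7 Pa.
CL = 2W/(ρv²S) = 2×671/(1.112×25.4²×1.42) = 1.317.
CD = 0.0389 + 0.0668 × 1.317² = 0.1548.
D = q·S·CD = 358.7 × 1.42 × 0.1548 = 78.86 N

D = 78.9 N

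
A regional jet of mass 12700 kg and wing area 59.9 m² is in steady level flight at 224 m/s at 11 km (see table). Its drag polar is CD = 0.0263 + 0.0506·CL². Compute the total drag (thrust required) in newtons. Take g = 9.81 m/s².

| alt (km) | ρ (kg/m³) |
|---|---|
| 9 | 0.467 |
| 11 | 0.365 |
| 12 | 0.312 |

At 11 km, from the table: ρ = 0.365 kg/m³.
Weight W = mg = 12700 × 9.81 = 1.2459×10^5 N; in level flight L = W.
Dynamic pressure q = 0.5 × 0.365 × 224² = 9157 Pa.
Required CL = L/(qS) = 1.2459×10^5/(9157·59.9) = 0.2271.
CD = 0.0263 + 0.0506 × 0.2271² = 0.02891.
D = q·S·CD = 9157 × 59.9 × 0.02891 = 15860 N

D = 15900 N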